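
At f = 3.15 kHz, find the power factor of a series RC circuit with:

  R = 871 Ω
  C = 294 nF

Step 1 — Angular frequency: ω = 2π·f = 2π·3150 = 1.979e+04 rad/s.
Step 2 — Component impedances:
  R: Z = R = 871 Ω
  C: Z = 1/(jωC) = -j/(ω·C) = 0 - j171.9 Ω
Step 3 — Series combination: Z_total = R + C = 871 - j171.9 Ω = 887.8∠-11.2° Ω.
Step 4 — Power factor: PF = cos(φ) = Re(Z)/|Z| = 871/887.8 = 0.9811.
Step 5 — Type: Im(Z) = -171.9 ⇒ leading (phase φ = -11.2°).

PF = 0.9811 (leading, φ = -11.2°)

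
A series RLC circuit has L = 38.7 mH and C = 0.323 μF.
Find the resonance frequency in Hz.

Step 1 — Resonance condition Im(Z)=0 gives ω₀ = 1/√(LC).
Step 2 — ω₀ = 1/√(0.0387·3.23e-07) = 8944 rad/s.
Step 3 — f₀ = ω₀/(2π) = 1424 Hz.

f₀ = 1424 Hz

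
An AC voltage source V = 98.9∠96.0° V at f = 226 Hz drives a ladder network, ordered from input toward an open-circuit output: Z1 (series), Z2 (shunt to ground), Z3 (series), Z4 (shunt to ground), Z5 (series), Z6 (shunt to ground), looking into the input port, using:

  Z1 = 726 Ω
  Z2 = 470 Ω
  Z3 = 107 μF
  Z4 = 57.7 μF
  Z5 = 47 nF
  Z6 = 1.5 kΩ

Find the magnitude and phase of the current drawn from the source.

Step 1 — Angular frequency: ω = 2π·f = 2π·226 = 1420 rad/s.
Step 2 — Component impedances:
  Z1: Z = R = 726 Ω
  Z2: Z = R = 470 Ω
  Z3: Z = 1/(jωC) = -j/(ω·C) = 0 - j6.582 Ω
  Z4: Z = 1/(jωC) = -j/(ω·C) = 0 - j12.2 Ω
  Z5: Z = 1/(jωC) = -j/(ω·C) = 0 - j1.498e+04 Ω
  Z6: Z = R = 1500 Ω
Step 3 — Ladder network (open output): work backward from the far end, alternating series and parallel combinations. Z_in = 726.7 - j18.75 Ω = 727∠-1.5° Ω.
Step 4 — Source phasor: V = 98.9∠96.0° V = -10.34 + j98.36 V.
Step 5 — Ohm's law: I = V / Z_total = (-10.34 + j98.36) / (726.7 - j18.75) = -0.0177 + j0.1349 A.
Step 6 — Convert to polar: |I| = 0.136 A, ∠I = 97.5°.

I = 0.136∠97.5° A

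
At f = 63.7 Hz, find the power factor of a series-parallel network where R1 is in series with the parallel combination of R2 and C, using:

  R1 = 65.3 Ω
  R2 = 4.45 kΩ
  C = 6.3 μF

Step 1 — Angular frequency: ω = 2π·f = 2π·63.7 = 400.2 rad/s.
Step 2 — Component impedances:
  R1: Z = R = 65.3 Ω
  R2: Z = R = 4450 Ω
  C: Z = 1/(jωC) = -j/(ω·C) = 0 - j396.6 Ω
Step 3 — Parallel branch: R2 || C = 1/(1/R2 + 1/C) = 35.07 - j393.5 Ω.
Step 4 — Series with R1: Z_total = R1 + (R2 || C) = 100.4 - j393.5 Ω = 406.1∠-75.7° Ω.
Step 5 — Power factor: PF = cos(φ) = Re(Z)/|Z| = 100.4/406.1 = 0.2472.
Step 6 — Type: Im(Z) = -393.5 ⇒ leading (phase φ = -75.7°).

PF = 0.2472 (leading, φ = -75.7°)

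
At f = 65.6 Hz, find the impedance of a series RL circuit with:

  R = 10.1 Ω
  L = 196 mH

Step 1 — Angular frequency: ω = 2π·f = 2π·65.6 = 412.2 rad/s.
Step 2 — Component impedances:
  R: Z = R = 10.1 Ω
  L: Z = jωL = j·412.2·0.196 = 0 + j80.79 Ω
Step 3 — Series combination: Z_total = R + L = 10.1 + j80.79 Ω = 81.42∠82.9° Ω.

Z = 10.1 + j80.79 Ω = 81.42∠82.9° Ω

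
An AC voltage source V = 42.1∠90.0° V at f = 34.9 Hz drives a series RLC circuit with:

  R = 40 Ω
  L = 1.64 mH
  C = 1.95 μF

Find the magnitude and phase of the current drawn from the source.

Step 1 — Angular frequency: ω = 2π·f = 2π·34.9 = 219.3 rad/s.
Step 2 — Component impedances:
  R: Z = R = 40 Ω
  L: Z = jωL = j·219.3·0.00164 = 0 + j0.3596 Ω
  C: Z = 1/(jωC) = -j/(ω·C) = 0 - j2339 Ω
Step 3 — Series combination: Z_total = R + L + C = 40 - j2338 Ω = 2339∠-89.0° Ω.
Step 4 — Source phasor: V = 42.1∠90.0° V = 0 + j42.1 V.
Step 5 — Ohm's law: I = V / Z_total = (0 + j42.1) / (40 - j2338) = -0.018 + j0.0003079 A.
Step 6 — Convert to polar: |I| = 0.018 A, ∠I = 179.0°.

I = 0.018∠179.0° A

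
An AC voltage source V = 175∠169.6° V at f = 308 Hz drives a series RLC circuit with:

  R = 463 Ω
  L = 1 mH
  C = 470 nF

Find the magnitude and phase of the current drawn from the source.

Step 1 — Angular frequency: ω = 2π·f = 2π·308 = 1935 rad/s.
Step 2 — Component impedances:
  R: Z = R = 463 Ω
  L: Z = jωL = j·1935·0.001 = 0 + j1.935 Ω
  C: Z = 1/(jωC) = -j/(ω·C) = 0 - j1099 Ω
Step 3 — Series combination: Z_total = R + L + C = 463 - j1098 Ω = 1191∠-67.1° Ω.
Step 4 — Source phasor: V = 175∠169.6° V = -172.1 + j31.59 V.
Step 5 — Ohm's law: I = V / Z_total = (-172.1 + j31.59) / (463 - j1098) = -0.0806 - j0.1228 A.
Step 6 — Convert to polar: |I| = 0.1469 A, ∠I = -123.3°.

I = 0.1469∠-123.3° A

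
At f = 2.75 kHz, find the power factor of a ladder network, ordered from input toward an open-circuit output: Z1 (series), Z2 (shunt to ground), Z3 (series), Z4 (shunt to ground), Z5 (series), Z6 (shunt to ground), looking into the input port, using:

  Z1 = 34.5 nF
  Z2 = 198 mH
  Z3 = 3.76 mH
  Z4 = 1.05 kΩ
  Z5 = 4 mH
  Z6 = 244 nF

Step 1 — Angular frequency: ω = 2π·f = 2π·2750 = 1.728e+04 rad/s.
Step 2 — Component impedances:
  Z1: Z = 1/(jωC) = -j/(ω·C) = 0 - j1678 Ω
  Z2: Z = jωL = j·1.728e+04·0.198 = 0 + j3421 Ω
  Z3: Z = jωL = j·1.728e+04·0.00376 = 0 + j64.97 Ω
  Z4: Z = R = 1050 Ω
  Z5: Z = jωL = j·1.728e+04·0.004 = 0 + j69.12 Ω
  Z6: Z = 1/(jωC) = -j/(ω·C) = 0 - j237.2 Ω
Step 3 — Ladder network (open output): work backward from the far end, alternating series and parallel combinations. Z_in = 27.82 - j1779 Ω = 1779∠-89.1° Ω.
Step 4 — Power factor: PF = cos(φ) = Re(Z)/|Z| = 27.816/1779.4 = 0.01563.
Step 5 — Type: Im(Z) = -1779 ⇒ leading (phase φ = -89.1°).

PF = 0.01563 (leading, φ = -89.1°)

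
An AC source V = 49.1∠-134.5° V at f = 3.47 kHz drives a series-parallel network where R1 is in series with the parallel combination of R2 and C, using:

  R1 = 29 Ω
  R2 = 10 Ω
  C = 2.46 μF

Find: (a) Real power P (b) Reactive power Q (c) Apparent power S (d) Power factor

Step 1 — Angular frequency: ω = 2π·f = 2π·3470 = 2.18e+04 rad/s.
Step 2 — Component impedances:
  R1: Z = R = 29 Ω
  R2: Z = R = 10 Ω
  C: Z = 1/(jωC) = -j/(ω·C) = 0 - j18.64 Ω
Step 3 — Parallel branch: R2 || C = 1/(1/R2 + 1/C) = 7.766 - j4.165 Ω.
Step 4 — Series with R1: Z_total = R1 + (R2 || C) = 36.77 - j4.165 Ω = 37∠-6.5° Ω.
Step 5 — Source phasor: V = 49.1∠-134.5° V = -34.41 - j35.02 V.
Step 6 — Current: I = V / Z = -0.8176 - j1.045 A = 1.327∠-128.0° A.
Step 7 — Complex power: S = V·I* = 64.74 - j7.335 VA.
Step 8 — Real power: P = Re(S) = 64.74 W.
Step 9 — Reactive power: Q = Im(S) = -7.335 VAR.
Step 10 — Apparent power: |S| = 65.15 VA.
Step 11 — Power factor: PF = P/|S| = 0.9936 (leading).

(a) P = 64.74 W  (b) Q = -7.335 VAR  (c) S = 65.15 VA  (d) PF = 0.9936 (leading)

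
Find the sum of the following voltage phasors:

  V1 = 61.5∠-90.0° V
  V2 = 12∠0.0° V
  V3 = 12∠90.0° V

Step 1 — Convert each phasor to rectangular form:
  V1 = 61.5·(cos(-90.0°) + j·sin(-90.0°)) = 0 - j61.5 V
  V2 = 12·(cos(0.0°) + j·sin(0.0°)) = 12 V
  V3 = 12·(cos(90.0°) + j·sin(90.0°)) = 0 + j12 V
Step 2 — Sum components: V_total = 12 - j49.5 V.
Step 3 — Convert to polar: |V_total| = 50.93 V, ∠V_total = -76.4°.

V_total = 50.93∠-76.4° V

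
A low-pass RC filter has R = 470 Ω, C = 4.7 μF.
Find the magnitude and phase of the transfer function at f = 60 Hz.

Step 1 — Angular frequency: ω = 2π·60 = 377 rad/s.
Step 2 — Transfer function: H(jω) = 1/(1 + jωRC).
Step 3 — Denominator: 1 + jωRC = 1 + j·377·470·4.7e-06 = 1 + j0.8328.
Step 4 — H = 0.5905 - j0.4917.
Step 5 — Magnitude: |H| = 0.7684 (-2.3 dB); phase: φ = -39.8°.

|H| = 0.7684 (-2.3 dB), φ = -39.8°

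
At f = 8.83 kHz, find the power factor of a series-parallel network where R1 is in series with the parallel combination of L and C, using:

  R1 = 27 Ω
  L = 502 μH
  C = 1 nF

Step 1 — Angular frequency: ω = 2π·f = 2π·8830 = 5.548e+04 rad/s.
Step 2 — Component impedances:
  R1: Z = R = 27 Ω
  L: Z = jωL = j·5.548e+04·0.000502 = 0 + j27.85 Ω
  C: Z = 1/(jωC) = -j/(ω·C) = 0 - j1.802e+04 Ω
Step 3 — Parallel branch: L || C = 1/(1/L + 1/C) = 0 + j27.89 Ω.
Step 4 — Series with R1: Z_total = R1 + (L || C) = 27 + j27.89 Ω = 38.82∠45.9° Ω.
Step 5 — Power factor: PF = cos(φ) = Re(Z)/|Z| = 27/38.82 = 0.6955.
Step 6 — Type: Im(Z) = 27.89 ⇒ lagging (phase φ = 45.9°).

PF = 0.6955 (lagging, φ = 45.9°)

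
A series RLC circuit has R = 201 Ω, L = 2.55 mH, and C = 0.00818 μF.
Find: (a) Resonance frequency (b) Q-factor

Step 1 — Resonance condition Im(Z)=0 gives ω₀ = 1/√(LC).
Step 2 — ω₀ = 1/√(0.00255·8.18e-09) = 2.19e+05 rad/s.
Step 3 — f₀ = ω₀/(2π) = 3.485e+04 Hz.
Step 4 — Series Q: Q = ω₀L/R = 2.19e+05·0.00255/201 = 2.778.

(a) f₀ = 3.485e+04 Hz  (b) Q = 2.778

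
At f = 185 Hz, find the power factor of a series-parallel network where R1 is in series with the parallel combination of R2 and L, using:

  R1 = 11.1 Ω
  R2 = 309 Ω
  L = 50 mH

Step 1 — Angular frequency: ω = 2π·f = 2π·185 = 1162 rad/s.
Step 2 — Component impedances:
  R1: Z = R = 11.1 Ω
  R2: Z = R = 309 Ω
  L: Z = jωL = j·1162·0.05 = 0 + j58.12 Ω
Step 3 — Parallel branch: R2 || L = 1/(1/R2 + 1/L) = 10.56 + j56.13 Ω.
Step 4 — Series with R1: Z_total = R1 + (R2 || L) = 21.66 + j56.13 Ω = 60.17∠68.9° Ω.
Step 5 — Power factor: PF = cos(φ) = Re(Z)/|Z| = 21.66/60.17 = 0.36.
Step 6 — Type: Im(Z) = 56.13 ⇒ lagging (phase φ = 68.9°).

PF = 0.36 (lagging, φ = 68.9°)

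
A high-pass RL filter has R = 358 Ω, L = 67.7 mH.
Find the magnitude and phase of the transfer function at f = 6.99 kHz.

Step 1 — Angular frequency: ω = 2π·6990 = 4.392e+04 rad/s.
Step 2 — Transfer function: H(jω) = jωL/(R + jωL).
Step 3 — Numerator jωL = j·2973; denominator R + jωL = 358 + j2973.
Step 4 — H = 0.9857 + j0.1187.
Step 5 — Magnitude: |H| = 0.9928 (-0.1 dB); phase: φ = 6.9°.

|H| = 0.9928 (-0.1 dB), φ = 6.9°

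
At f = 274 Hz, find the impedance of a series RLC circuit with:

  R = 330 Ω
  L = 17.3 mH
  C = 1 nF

Step 1 — Angular frequency: ω = 2π·f = 2π·274 = 1722 rad/s.
Step 2 — Component impedances:
  R: Z = R = 330 Ω
  L: Z = jωL = j·1722·0.0173 = 0 + j29.78 Ω
  C: Z = 1/(jωC) = -j/(ω·C) = 0 - j5.809e+05 Ω
Step 3 — Series combination: Z_total = R + L + C = 330 - j5.808e+05 Ω = 5.808e+05∠-90.0° Ω.

Z = 330 - j5.808e+05 Ω = 5.808e+05∠-90.0° Ω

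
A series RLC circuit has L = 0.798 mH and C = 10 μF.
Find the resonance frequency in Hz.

Step 1 — Resonance condition Im(Z)=0 gives ω₀ = 1/√(LC).
Step 2 — ω₀ = 1/√(0.000798·1e-05) = 1.119e+04 rad/s.
Step 3 — f₀ = ω₀/(2π) = 1782 Hz.

f₀ = 1782 Hz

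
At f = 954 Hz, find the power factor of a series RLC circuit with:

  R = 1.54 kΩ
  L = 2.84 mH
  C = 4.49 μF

Step 1 — Angular frequency: ω = 2π·f = 2π·954 = 5994 rad/s.
Step 2 — Component impedances:
  R: Z = R = 1540 Ω
  L: Z = jωL = j·5994·0.00284 = 0 + j17.02 Ω
  C: Z = 1/(jωC) = -j/(ω·C) = 0 - j37.16 Ω
Step 3 — Series combination: Z_total = R + L + C = 1540 - j20.13 Ω = 1540∠-0.7° Ω.
Step 4 — Power factor: PF = cos(φ) = Re(Z)/|Z| = 1540/1540.1 = 0.9999.
Step 5 — Type: Im(Z) = -20.13 ⇒ leading (phase φ = -0.7°).

PF = 0.9999 (leading, φ = -0.7°)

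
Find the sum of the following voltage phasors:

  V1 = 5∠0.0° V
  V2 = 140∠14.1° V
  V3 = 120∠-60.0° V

Step 1 — Convert each phasor to rectangular form:
  V1 = 5·(cos(0.0°) + j·sin(0.0°)) = 5 V
  V2 = 140·(cos(14.1°) + j·sin(14.1°)) = 135.8 + j34.11 V
  V3 = 120·(cos(-60.0°) + j·sin(-60.0°)) = 60 - j103.9 V
Step 2 — Sum components: V_total = 200.8 - j69.82 V.
Step 3 — Convert to polar: |V_total| = 212.6 V, ∠V_total = -19.2°.

V_total = 212.6∠-19.2° V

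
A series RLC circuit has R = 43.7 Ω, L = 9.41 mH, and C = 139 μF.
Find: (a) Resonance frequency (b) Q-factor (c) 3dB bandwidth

Step 1 — Resonance: ω₀ = 1/√(LC) = 1/√(0.00941·0.000139) = 874.4 rad/s.
Step 2 — f₀ = ω₀/(2π) = 139.2 Hz.
Step 3 — Series Q: Q = ω₀L/R = 874.4·0.00941/43.7 = 0.1883.
Step 4 — Bandwidth: Δω = ω₀/Q = 4644 rad/s; BW = Δω/(2π) = 739.1 Hz.

(a) f₀ = 139.2 Hz  (b) Q = 0.1883  (c) BW = 739.1 Hz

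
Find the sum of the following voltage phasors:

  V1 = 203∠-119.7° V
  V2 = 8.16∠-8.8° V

Step 1 — Convert each phasor to rectangular form:
  V1 = 203·(cos(-119.7°) + j·sin(-119.7°)) = -100.6 - j176.3 V
  V2 = 8.16·(cos(-8.8°) + j·sin(-8.8°)) = 8.064 - j1.248 V
Step 2 — Sum components: V_total = -92.51 - j177.6 V.
Step 3 — Convert to polar: |V_total| = 200.2 V, ∠V_total = -117.5°.

V_total = 200.2∠-117.5° V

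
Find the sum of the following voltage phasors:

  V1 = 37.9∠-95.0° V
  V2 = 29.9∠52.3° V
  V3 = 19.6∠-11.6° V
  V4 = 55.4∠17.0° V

Step 1 — Convert each phasor to rectangular form:
  V1 = 37.9·(cos(-95.0°) + j·sin(-95.0°)) = -3.303 - j37.76 V
  V2 = 29.9·(cos(52.3°) + j·sin(52.3°)) = 18.28 + j23.66 V
  V3 = 19.6·(cos(-11.6°) + j·sin(-11.6°)) = 19.2 - j3.941 V
  V4 = 55.4·(cos(17.0°) + j·sin(17.0°)) = 52.98 + j16.2 V
Step 2 — Sum components: V_total = 87.16 - j1.842 V.
Step 3 — Convert to polar: |V_total| = 87.18 V, ∠V_total = -1.2°.

V_total = 87.18∠-1.2° V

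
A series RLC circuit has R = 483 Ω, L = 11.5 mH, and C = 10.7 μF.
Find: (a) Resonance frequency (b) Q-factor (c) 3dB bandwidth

Step 1 — Resonance: ω₀ = 1/√(LC) = 1/√(0.0115·1.07e-05) = 2851 rad/s.
Step 2 — f₀ = ω₀/(2π) = 453.7 Hz.
Step 3 — Series Q: Q = ω₀L/R = 2851·0.0115/483 = 0.06788.
Step 4 — Bandwidth: Δω = ω₀/Q = 4.2e+04 rad/s; BW = Δω/(2π) = 6685 Hz.

(a) f₀ = 453.7 Hz  (b) Q = 0.06788  (c) BW = 6685 Hz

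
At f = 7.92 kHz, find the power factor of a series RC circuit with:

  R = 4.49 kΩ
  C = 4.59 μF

Step 1 — Angular frequency: ω = 2π·f = 2π·7920 = 4.976e+04 rad/s.
Step 2 — Component impedances:
  R: Z = R = 4490 Ω
  C: Z = 1/(jωC) = -j/(ω·C) = 0 - j4.378 Ω
Step 3 — Series combination: Z_total = R + C = 4490 - j4.378 Ω = 4490∠-0.1° Ω.
Step 4 — Power factor: PF = cos(φ) = Re(Z)/|Z| = 4490/4490 = 1.
Step 5 — Type: Im(Z) = -4.378 ⇒ leading (phase φ = -0.1°).

PF = 1 (leading, φ = -0.1°)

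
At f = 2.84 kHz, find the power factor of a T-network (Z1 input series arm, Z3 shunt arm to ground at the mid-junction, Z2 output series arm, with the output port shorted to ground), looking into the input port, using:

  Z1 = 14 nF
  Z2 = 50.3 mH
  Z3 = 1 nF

Step 1 — Angular frequency: ω = 2π·f = 2π·2840 = 1.784e+04 rad/s.
Step 2 — Component impedances:
  Z1: Z = 1/(jωC) = -j/(ω·C) = 0 - j4003 Ω
  Z2: Z = jωL = j·1.784e+04·0.0503 = 0 + j897.6 Ω
  Z3: Z = 1/(jωC) = -j/(ω·C) = 0 - j5.604e+04 Ω
Step 3 — With the output port shorted to ground, the output series arm Z2 runs from the junction to ground; the shunt arm Z3 also runs from the junction to ground. They appear in parallel: Z3 || Z2 = 0 + j912.2 Ω.
Step 4 — Series with input arm Z1: Z_in = Z1 + (Z3 || Z2) = 0 - j3091 Ω = 3091∠-90.0° Ω.
Step 5 — Power factor: PF = cos(φ) = Re(Z)/|Z| = 0/3091 = 0.
Step 6 — Type: Im(Z) = -3091 ⇒ leading (phase φ = -90.0°).

PF = 0 (leading, φ = -90.0°)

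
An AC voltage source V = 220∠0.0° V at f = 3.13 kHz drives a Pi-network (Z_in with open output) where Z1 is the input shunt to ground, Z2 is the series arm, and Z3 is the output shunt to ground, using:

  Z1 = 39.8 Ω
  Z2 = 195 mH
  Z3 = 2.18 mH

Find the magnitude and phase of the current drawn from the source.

Step 1 — Angular frequency: ω = 2π·f = 2π·3130 = 1.967e+04 rad/s.
Step 2 — Component impedances:
  Z1: Z = R = 39.8 Ω
  Z2: Z = jωL = j·1.967e+04·0.195 = 0 + j3835 Ω
  Z3: Z = jωL = j·1.967e+04·0.00218 = 0 + j42.87 Ω
Step 3 — With open output, the series arm Z2 and the output shunt Z3 appear in series to ground: Z2 + Z3 = 0 + j3878 Ω.
Step 4 — Parallel with input shunt Z1: Z_in = Z1 || (Z2 + Z3) = 39.8 + j0.4084 Ω = 39.8∠0.6° Ω.
Step 5 — Source phasor: V = 220∠0.0° V = 220 V.
Step 6 — Ohm's law: I = V / Z_total = (220) / (39.8 + j0.4084) = 5.528 - j0.05673 A.
Step 7 — Convert to polar: |I| = 5.528 A, ∠I = -0.6°.

I = 5.528∠-0.6° A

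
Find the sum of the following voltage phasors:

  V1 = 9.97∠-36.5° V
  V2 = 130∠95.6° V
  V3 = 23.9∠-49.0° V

Step 1 — Convert each phasor to rectangular form:
  V1 = 9.97·(cos(-36.5°) + j·sin(-36.5°)) = 8.014 - j5.93 V
  V2 = 130·(cos(95.6°) + j·sin(95.6°)) = -12.69 + j129.4 V
  V3 = 23.9·(cos(-49.0°) + j·sin(-49.0°)) = 15.68 - j18.04 V
Step 2 — Sum components: V_total = 11.01 + j105.4 V.
Step 3 — Convert to polar: |V_total| = 106 V, ∠V_total = 84.0°.

V_total = 106∠84.0° V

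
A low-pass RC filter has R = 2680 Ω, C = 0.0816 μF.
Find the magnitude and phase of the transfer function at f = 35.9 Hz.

Step 1 — Angular frequency: ω = 2π·35.9 = 225.6 rad/s.
Step 2 — Transfer function: H(jω) = 1/(1 + jωRC).
Step 3 — Denominator: 1 + jωRC = 1 + j·225.6·2680·8.16e-08 = 1 + j0.04933.
Step 4 — H = 0.9976 - j0.04921.
Step 5 — Magnitude: |H| = 0.9988 (-0.0 dB); phase: φ = -2.8°.

|H| = 0.9988 (-0.0 dB), φ = -2.8°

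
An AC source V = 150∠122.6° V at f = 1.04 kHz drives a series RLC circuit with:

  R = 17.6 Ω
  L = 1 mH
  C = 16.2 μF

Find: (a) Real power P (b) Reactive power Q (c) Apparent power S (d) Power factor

Step 1 — Angular frequency: ω = 2π·f = 2π·1040 = 6535 rad/s.
Step 2 — Component impedances:
  R: Z = R = 17.6 Ω
  L: Z = jωL = j·6535·0.001 = 0 + j6.535 Ω
  C: Z = 1/(jωC) = -j/(ω·C) = 0 - j9.447 Ω
Step 3 — Series combination: Z_total = R + L + C = 17.6 - j2.912 Ω = 17.84∠-9.4° Ω.
Step 4 — Source phasor: V = 150∠122.6° V = -80.82 + j126.4 V.
Step 5 — Current: I = V / Z = -5.626 + j6.249 A = 8.408∠132.0° A.
Step 6 — Complex power: S = V·I* = 1244 - j205.9 VA.
Step 7 — Real power: P = Re(S) = 1244 W.
Step 8 — Reactive power: Q = Im(S) = -205.9 VAR.
Step 9 — Apparent power: |S| = 1261 VA.
Step 10 — Power factor: PF = P/|S| = 0.9866 (leading).

(a) P = 1244 W  (b) Q = -205.9 VAR  (c) S = 1261 VA  (d) PF = 0.9866 (leading)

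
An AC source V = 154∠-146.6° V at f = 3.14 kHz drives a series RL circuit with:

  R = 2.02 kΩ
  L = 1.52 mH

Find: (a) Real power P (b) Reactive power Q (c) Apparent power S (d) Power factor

Step 1 — Angular frequency: ω = 2π·f = 2π·3140 = 1.973e+04 rad/s.
Step 2 — Component impedances:
  R: Z = R = 2020 Ω
  L: Z = jωL = j·1.973e+04·0.00152 = 0 + j29.99 Ω
Step 3 — Series combination: Z_total = R + L = 2020 + j29.99 Ω = 2020∠0.9° Ω.
Step 4 — Source phasor: V = 154∠-146.6° V = -128.6 - j84.77 V.
Step 5 — Current: I = V / Z = -0.06426 - j0.04101 A = 0.07623∠-147.5° A.
Step 6 — Complex power: S = V·I* = 11.74 + j0.1743 VA.
Step 7 — Real power: P = Re(S) = 11.74 W.
Step 8 — Reactive power: Q = Im(S) = 0.1743 VAR.
Step 9 — Apparent power: |S| = 11.74 VA.
Step 10 — Power factor: PF = P/|S| = 0.9999 (lagging).

(a) P = 11.74 W  (b) Q = 0.1743 VAR  (c) S = 11.74 VA  (d) PF = 0.9999 (lagging)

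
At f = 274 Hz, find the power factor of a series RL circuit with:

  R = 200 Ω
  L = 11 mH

Step 1 — Angular frequency: ω = 2π·f = 2π·274 = 1722 rad/s.
Step 2 — Component impedances:
  R: Z = R = 200 Ω
  L: Z = jωL = j·1722·0.011 = 0 + j18.94 Ω
Step 3 — Series combination: Z_total = R + L = 200 + j18.94 Ω = 200.9∠5.4° Ω.
Step 4 — Power factor: PF = cos(φ) = Re(Z)/|Z| = 200/200.9 = 0.9955.
Step 5 — Type: Im(Z) = 18.94 ⇒ lagging (phase φ = 5.4°).

PF = 0.9955 (lagging, φ = 5.4°)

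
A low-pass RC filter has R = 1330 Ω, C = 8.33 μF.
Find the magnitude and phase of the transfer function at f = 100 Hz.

Step 1 — Angular frequency: ω = 2π·100 = 628.3 rad/s.
Step 2 — Transfer function: H(jω) = 1/(1 + jωRC).
Step 3 — Denominator: 1 + jωRC = 1 + j·628.3·1330·8.33e-06 = 1 + j6.961.
Step 4 — H = 0.02022 - j0.1408.
Step 5 — Magnitude: |H| = 0.1422 (-16.9 dB); phase: φ = -81.8°.

|H| = 0.1422 (-16.9 dB), φ = -81.8°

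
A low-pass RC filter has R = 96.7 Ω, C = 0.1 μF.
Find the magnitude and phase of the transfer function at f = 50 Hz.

Step 1 — Angular frequency: ω = 2π·50 = 314.2 rad/s.
Step 2 — Transfer function: H(jω) = 1/(1 + jωRC).
Step 3 — Denominator: 1 + jωRC = 1 + j·314.2·96.7·1e-07 = 1 + j0.003038.
Step 4 — H = 1 - j0.003038.
Step 5 — Magnitude: |H| = 1 (-0.0 dB); phase: φ = -0.2°.

|H| = 1 (-0.0 dB), φ = -0.2°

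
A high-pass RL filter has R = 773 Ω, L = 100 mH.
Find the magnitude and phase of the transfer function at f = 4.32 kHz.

Step 1 — Angular frequency: ω = 2π·4320 = 2.714e+04 rad/s.
Step 2 — Transfer function: H(jω) = jωL/(R + jωL).
Step 3 — Numerator jωL = j·2714; denominator R + jωL = 773 + j2714.
Step 4 — H = 0.925 + j0.2634.
Step 5 — Magnitude: |H| = 0.9618 (-0.3 dB); phase: φ = 15.9°.

|H| = 0.9618 (-0.3 dB), φ = 15.9°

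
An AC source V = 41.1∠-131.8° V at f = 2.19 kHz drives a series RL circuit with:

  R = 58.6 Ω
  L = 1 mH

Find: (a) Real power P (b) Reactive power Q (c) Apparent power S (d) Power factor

Step 1 — Angular frequency: ω = 2π·f = 2π·2190 = 1.376e+04 rad/s.
Step 2 — Component impedances:
  R: Z = R = 58.6 Ω
  L: Z = jωL = j·1.376e+04·0.001 = 0 + j13.76 Ω
Step 3 — Series combination: Z_total = R + L = 58.6 + j13.76 Ω = 60.19∠13.2° Ω.
Step 4 — Source phasor: V = 41.1∠-131.8° V = -27.39 - j30.64 V.
Step 5 — Current: I = V / Z = -0.5594 - j0.3915 A = 0.6828∠-145.0° A.
Step 6 — Complex power: S = V·I* = 27.32 + j6.415 VA.
Step 7 — Real power: P = Re(S) = 27.32 W.
Step 8 — Reactive power: Q = Im(S) = 6.415 VAR.
Step 9 — Apparent power: |S| = 28.06 VA.
Step 10 — Power factor: PF = P/|S| = 0.9735 (lagging).

(a) P = 27.32 W  (b) Q = 6.415 VAR  (c) S = 28.06 VA  (d) PF = 0.9735 (lagging)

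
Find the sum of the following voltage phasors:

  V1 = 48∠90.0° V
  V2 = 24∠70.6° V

Step 1 — Convert each phasor to rectangular form:
  V1 = 48·(cos(90.0°) + j·sin(90.0°)) = 0 + j48 V
  V2 = 24·(cos(70.6°) + j·sin(70.6°)) = 7.972 + j22.64 V
Step 2 — Sum components: V_total = 7.972 + j70.64 V.
Step 3 — Convert to polar: |V_total| = 71.09 V, ∠V_total = 83.6°.

V_total = 71.09∠83.6° V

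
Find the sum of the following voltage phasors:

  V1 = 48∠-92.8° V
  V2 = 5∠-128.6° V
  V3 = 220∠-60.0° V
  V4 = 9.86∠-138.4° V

Step 1 — Convert each phasor to rectangular form:
  V1 = 48·(cos(-92.8°) + j·sin(-92.8°)) = -2.345 - j47.94 V
  V2 = 5·(cos(-128.6°) + j·sin(-128.6°)) = -3.119 - j3.908 V
  V3 = 220·(cos(-60.0°) + j·sin(-60.0°)) = 110 - j190.5 V
  V4 = 9.86·(cos(-138.4°) + j·sin(-138.4°)) = -7.373 - j6.546 V
Step 2 — Sum components: V_total = 97.16 - j248.9 V.
Step 3 — Convert to polar: |V_total| = 267.2 V, ∠V_total = -68.7°.

V_total = 267.2∠-68.7° V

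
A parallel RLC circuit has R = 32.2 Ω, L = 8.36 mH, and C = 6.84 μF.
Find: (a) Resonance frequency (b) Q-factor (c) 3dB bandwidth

Step 1 — Resonance: ω₀ = 1/√(LC) = 1/√(0.00836·6.84e-06) = 4182 rad/s.
Step 2 — f₀ = ω₀/(2π) = 665.6 Hz.
Step 3 — Parallel Q: Q = R/(ω₀L) = 32.2/(4182·0.00836) = 0.921.
Step 4 — Bandwidth: Δω = ω₀/Q = 4540 rad/s; BW = Δω/(2π) = 722.6 Hz.

(a) f₀ = 665.6 Hz  (b) Q = 0.921  (c) BW = 722.6 Hz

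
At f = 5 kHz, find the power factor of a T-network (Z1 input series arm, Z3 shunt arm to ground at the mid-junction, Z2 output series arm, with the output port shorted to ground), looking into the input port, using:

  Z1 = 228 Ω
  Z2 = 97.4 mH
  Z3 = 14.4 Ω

Step 1 — Angular frequency: ω = 2π·f = 2π·5000 = 3.142e+04 rad/s.
Step 2 — Component impedances:
  Z1: Z = R = 228 Ω
  Z2: Z = jωL = j·3.142e+04·0.0974 = 0 + j3060 Ω
  Z3: Z = R = 14.4 Ω
Step 3 — With the output port shorted to ground, the output series arm Z2 runs from the junction to ground; the shunt arm Z3 also runs from the junction to ground. They appear in parallel: Z3 || Z2 = 14.4 + j0.06777 Ω.
Step 4 — Series with input arm Z1: Z_in = Z1 + (Z3 || Z2) = 242.4 + j0.06777 Ω = 242.4∠0.0° Ω.
Step 5 — Power factor: PF = cos(φ) = Re(Z)/|Z| = 242.4/242.4 = 1.
Step 6 — Type: Im(Z) = 0.06777 ⇒ lagging (phase φ = 0.0°).

PF = 1 (lagging, φ = 0.0°)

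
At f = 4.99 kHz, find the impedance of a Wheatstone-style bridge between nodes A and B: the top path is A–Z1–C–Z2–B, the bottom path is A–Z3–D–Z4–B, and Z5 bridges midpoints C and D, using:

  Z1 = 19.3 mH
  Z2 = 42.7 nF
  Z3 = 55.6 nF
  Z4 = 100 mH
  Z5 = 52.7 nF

Step 1 — Angular frequency: ω = 2π·f = 2π·4990 = 3.135e+04 rad/s.
Step 2 — Component impedances:
  Z1: Z = jωL = j·3.135e+04·0.0193 = 0 + j605.1 Ω
  Z2: Z = 1/(jωC) = -j/(ω·C) = 0 - j747 Ω
  Z3: Z = 1/(jωC) = -j/(ω·C) = 0 - j573.6 Ω
  Z4: Z = jωL = j·3.135e+04·0.1 = 0 + j3135 Ω
  Z5: Z = 1/(jωC) = -j/(ω·C) = 0 - j605.2 Ω
Step 3 — Bridge requires nodal analysis (the Z5 bridge couples midpoints C and D, so the two paths cannot be reduced to a simple series/parallel combination). Setting node B to ground and injecting 1 A at node A, the 3-node admittance system at A, C, D solves to V_A = Z_AB = 0 + j491.5 Ω = 491.5∠90.0° Ω.

Z = 0 + j491.5 Ω = 491.5∠90.0° Ω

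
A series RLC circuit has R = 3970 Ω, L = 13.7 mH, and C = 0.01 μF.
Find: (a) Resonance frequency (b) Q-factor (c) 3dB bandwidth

Step 1 — Resonance: ω₀ = 1/√(LC) = 1/√(0.0137·1e-08) = 8.544e+04 rad/s.
Step 2 — f₀ = ω₀/(2π) = 1.36e+04 Hz.
Step 3 — Series Q: Q = ω₀L/R = 8.544e+04·0.0137/3970 = 0.2948.
Step 4 — Bandwidth: Δω = ω₀/Q = 2.898e+05 rad/s; BW = Δω/(2π) = 4.612e+04 Hz.

(a) f₀ = 1.36e+04 Hz  (b) Q = 0.2948  (c) BW = 4.612e+04 Hz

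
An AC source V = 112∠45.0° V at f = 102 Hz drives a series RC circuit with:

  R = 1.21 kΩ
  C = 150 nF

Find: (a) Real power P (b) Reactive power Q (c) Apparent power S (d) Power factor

Step 1 — Angular frequency: ω = 2π·f = 2π·102 = 640.9 rad/s.
Step 2 — Component impedances:
  R: Z = R = 1210 Ω
  C: Z = 1/(jωC) = -j/(ω·C) = 0 - j1.04e+04 Ω
Step 3 — Series combination: Z_total = R + C = 1210 - j1.04e+04 Ω = 1.047e+04∠-83.4° Ω.
Step 4 — Source phasor: V = 112∠45.0° V = 79.2 + j79.2 V.
Step 5 — Current: I = V / Z = -0.006638 + j0.008385 A = 0.01069∠128.4° A.
Step 6 — Complex power: S = V·I* = 0.1384 - j1.19 VA.
Step 7 — Real power: P = Re(S) = 0.1384 W.
Step 8 — Reactive power: Q = Im(S) = -1.19 VAR.
Step 9 — Apparent power: |S| = 1.198 VA.
Step 10 — Power factor: PF = P/|S| = 0.1155 (leading).

(a) P = 0.1384 W  (b) Q = -1.19 VAR  (c) S = 1.198 VA  (d) PF = 0.1155 (leading)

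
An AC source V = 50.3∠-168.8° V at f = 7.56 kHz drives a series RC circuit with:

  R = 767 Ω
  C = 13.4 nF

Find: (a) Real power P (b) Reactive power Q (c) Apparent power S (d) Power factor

Step 1 — Angular frequency: ω = 2π·f = 2π·7560 = 4.75e+04 rad/s.
Step 2 — Component impedances:
  R: Z = R = 767 Ω
  C: Z = 1/(jωC) = -j/(ω·C) = 0 - j1571 Ω
Step 3 — Series combination: Z_total = R + C = 767 - j1571 Ω = 1748∠-64.0° Ω.
Step 4 — Source phasor: V = 50.3∠-168.8° V = -49.34 - j9.77 V.
Step 5 — Current: I = V / Z = -0.00736 - j0.02781 A = 0.02877∠-104.8° A.
Step 6 — Complex power: S = V·I* = 0.6349 - j1.3 VA.
Step 7 — Real power: P = Re(S) = 0.6349 W.
Step 8 — Reactive power: Q = Im(S) = -1.3 VAR.
Step 9 — Apparent power: |S| = 1.447 VA.
Step 10 — Power factor: PF = P/|S| = 0.4387 (leading).

(a) P = 0.6349 W  (b) Q = -1.3 VAR  (c) S = 1.447 VA  (d) PF = 0.4387 (leading)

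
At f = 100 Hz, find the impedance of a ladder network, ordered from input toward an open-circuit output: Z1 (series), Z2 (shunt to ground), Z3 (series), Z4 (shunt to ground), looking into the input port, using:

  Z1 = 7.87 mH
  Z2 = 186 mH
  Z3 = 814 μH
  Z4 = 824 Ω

Step 1 — Angular frequency: ω = 2π·f = 2π·100 = 628.3 rad/s.
Step 2 — Component impedances:
  Z1: Z = jωL = j·628.3·0.00787 = 0 + j4.945 Ω
  Z2: Z = jωL = j·628.3·0.186 = 0 + j116.9 Ω
  Z3: Z = jωL = j·628.3·0.000814 = 0 + j0.5115 Ω
  Z4: Z = R = 824 Ω
Step 3 — Ladder network (open output): work backward from the far end, alternating series and parallel combinations. Z_in = 16.25 + j119.5 Ω = 120.6∠82.3° Ω.

Z = 16.25 + j119.5 Ω = 120.6∠82.3° Ω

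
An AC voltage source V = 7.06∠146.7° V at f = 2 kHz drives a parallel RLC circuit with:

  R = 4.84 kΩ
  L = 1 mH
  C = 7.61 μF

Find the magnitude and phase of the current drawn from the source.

Step 1 — Angular frequency: ω = 2π·f = 2π·2000 = 1.257e+04 rad/s.
Step 2 — Component impedances:
  R: Z = R = 4840 Ω
  L: Z = jωL = j·1.257e+04·0.001 = 0 + j12.57 Ω
  C: Z = 1/(jωC) = -j/(ω·C) = 0 - j10.46 Ω
Step 3 — Parallel combination: 1/Z_total = 1/R + 1/L + 1/C; Z_total = 0.8017 - j62.28 Ω = 62.29∠-89.3° Ω.
Step 4 — Source phasor: V = 7.06∠146.7° V = -5.901 + j3.876 V.
Step 5 — Ohm's law: I = V / Z_total = (-5.901 + j3.876) / (0.8017 - j62.28) = -0.06344 - j0.09392 A.
Step 6 — Convert to polar: |I| = 0.1133 A, ∠I = -124.0°.

I = 0.1133∠-124.0° A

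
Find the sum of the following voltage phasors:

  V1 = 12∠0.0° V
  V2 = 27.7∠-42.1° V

Step 1 — Convert each phasor to rectangular form:
  V1 = 12·(cos(0.0°) + j·sin(0.0°)) = 12 V
  V2 = 27.7·(cos(-42.1°) + j·sin(-42.1°)) = 20.55 - j18.57 V
Step 2 — Sum components: V_total = 32.55 - j18.57 V.
Step 3 — Convert to polar: |V_total| = 37.48 V, ∠V_total = -29.7°.

V_total = 37.48∠-29.7° V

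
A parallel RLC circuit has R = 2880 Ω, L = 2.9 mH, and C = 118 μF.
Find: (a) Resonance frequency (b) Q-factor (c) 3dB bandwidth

Step 1 — Resonance: ω₀ = 1/√(LC) = 1/√(0.0029·0.000118) = 1709 rad/s.
Step 2 — f₀ = ω₀/(2π) = 272.1 Hz.
Step 3 — Parallel Q: Q = R/(ω₀L) = 2880/(1709·0.0029) = 580.9.
Step 4 — Bandwidth: Δω = ω₀/Q = 2.943 rad/s; BW = Δω/(2π) = 0.4683 Hz.

(a) f₀ = 272.1 Hz  (b) Q = 580.9  (c) BW = 0.4683 Hz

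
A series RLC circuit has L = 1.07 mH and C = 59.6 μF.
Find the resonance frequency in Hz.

Step 1 — Resonance condition Im(Z)=0 gives ω₀ = 1/√(LC).
Step 2 — ω₀ = 1/√(0.00107·5.96e-05) = 3960 rad/s.
Step 3 — f₀ = ω₀/(2π) = 630.2 Hz.

f₀ = 630.2 Hz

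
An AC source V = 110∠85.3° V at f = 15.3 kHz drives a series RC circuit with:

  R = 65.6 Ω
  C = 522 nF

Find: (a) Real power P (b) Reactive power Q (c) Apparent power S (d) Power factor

Step 1 — Angular frequency: ω = 2π·f = 2π·1.53e+04 = 9.613e+04 rad/s.
Step 2 — Component impedances:
  R: Z = R = 65.6 Ω
  C: Z = 1/(jωC) = -j/(ω·C) = 0 - j19.93 Ω
Step 3 — Series combination: Z_total = R + C = 65.6 - j19.93 Ω = 68.56∠-16.9° Ω.
Step 4 — Source phasor: V = 110∠85.3° V = 9.013 + j109.6 V.
Step 5 — Current: I = V / Z = -0.339 + j1.568 A = 1.604∠102.2° A.
Step 6 — Complex power: S = V·I* = 168.9 - j51.3 VA.
Step 7 — Real power: P = Re(S) = 168.9 W.
Step 8 — Reactive power: Q = Im(S) = -51.3 VAR.
Step 9 — Apparent power: |S| = 176.5 VA.
Step 10 — Power factor: PF = P/|S| = 0.9568 (leading).

(a) P = 168.9 W  (b) Q = -51.3 VAR  (c) S = 176.5 VA  (d) PF = 0.9568 (leading)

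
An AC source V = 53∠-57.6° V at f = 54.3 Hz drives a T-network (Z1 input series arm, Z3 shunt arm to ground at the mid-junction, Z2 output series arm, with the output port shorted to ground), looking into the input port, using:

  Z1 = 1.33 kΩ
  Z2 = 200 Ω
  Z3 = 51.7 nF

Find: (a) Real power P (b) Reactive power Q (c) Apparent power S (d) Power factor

Step 1 — Angular frequency: ω = 2π·f = 2π·54.3 = 341.2 rad/s.
Step 2 — Component impedances:
  Z1: Z = R = 1330 Ω
  Z2: Z = R = 200 Ω
  Z3: Z = 1/(jωC) = -j/(ω·C) = 0 - j5.669e+04 Ω
Step 3 — With the output port shorted to ground, the output series arm Z2 runs from the junction to ground; the shunt arm Z3 also runs from the junction to ground. They appear in parallel: Z3 || Z2 = 200 - j0.7055 Ω.
Step 4 — Series with input arm Z1: Z_in = Z1 + (Z3 || Z2) = 1530 - j0.7055 Ω = 1530∠-0.0° Ω.
Step 5 — Source phasor: V = 53∠-57.6° V = 28.4 - j44.75 V.
Step 6 — Current: I = V / Z = 0.01857 - j0.02924 A = 0.03464∠-57.6° A.
Step 7 — Complex power: S = V·I* = 1.836 - j0.0008466 VA.
Step 8 — Real power: P = Re(S) = 1.836 W.
Step 9 — Reactive power: Q = Im(S) = -0.0008466 VAR.
Step 10 — Apparent power: |S| = 1.836 VA.
Step 11 — Power factor: PF = P/|S| = 1 (leading).

(a) P = 1.836 W  (b) Q = -0.0008466 VAR  (c) S = 1.836 VA  (d) PF = 1 (leading)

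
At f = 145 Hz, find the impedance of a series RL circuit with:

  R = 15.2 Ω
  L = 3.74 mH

Step 1 — Angular frequency: ω = 2π·f = 2π·145 = 911.1 rad/s.
Step 2 — Component impedances:
  R: Z = R = 15.2 Ω
  L: Z = jωL = j·911.1·0.00374 = 0 + j3.407 Ω
Step 3 — Series combination: Z_total = R + L = 15.2 + j3.407 Ω = 15.58∠12.6° Ω.

Z = 15.2 + j3.407 Ω = 15.58∠12.6° Ω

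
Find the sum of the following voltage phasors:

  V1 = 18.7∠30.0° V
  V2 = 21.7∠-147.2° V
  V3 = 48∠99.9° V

Step 1 — Convert each phasor to rectangular form:
  V1 = 18.7·(cos(30.0°) + j·sin(30.0°)) = 16.19 + j9.35 V
  V2 = 21.7·(cos(-147.2°) + j·sin(-147.2°)) = -18.24 - j11.76 V
  V3 = 48·(cos(99.9°) + j·sin(99.9°)) = -8.253 + j47.29 V
Step 2 — Sum components: V_total = -10.3 + j44.88 V.
Step 3 — Convert to polar: |V_total| = 46.05 V, ∠V_total = 102.9°.

V_total = 46.05∠102.9° V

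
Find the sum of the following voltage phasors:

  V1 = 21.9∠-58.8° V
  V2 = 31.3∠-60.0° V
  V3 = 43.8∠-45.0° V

Step 1 — Convert each phasor to rectangular form:
  V1 = 21.9·(cos(-58.8°) + j·sin(-58.8°)) = 11.34 - j18.73 V
  V2 = 31.3·(cos(-60.0°) + j·sin(-60.0°)) = 15.65 - j27.11 V
  V3 = 43.8·(cos(-45.0°) + j·sin(-45.0°)) = 30.97 - j30.97 V
Step 2 — Sum components: V_total = 57.97 - j76.81 V.
Step 3 — Convert to polar: |V_total| = 96.23 V, ∠V_total = -53.0°.

V_total = 96.23∠-53.0° V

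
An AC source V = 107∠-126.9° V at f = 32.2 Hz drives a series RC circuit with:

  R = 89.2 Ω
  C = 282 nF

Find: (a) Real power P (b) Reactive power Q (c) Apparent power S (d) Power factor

Step 1 — Angular frequency: ω = 2π·f = 2π·32.2 = 202.3 rad/s.
Step 2 — Component impedances:
  R: Z = R = 89.2 Ω
  C: Z = 1/(jωC) = -j/(ω·C) = 0 - j1.753e+04 Ω
Step 3 — Series combination: Z_total = R + C = 89.2 - j1.753e+04 Ω = 1.753e+04∠-89.7° Ω.
Step 4 — Source phasor: V = 107∠-126.9° V = -64.24 - j85.57 V.
Step 5 — Current: I = V / Z = 0.004863 - j0.00369 A = 0.006105∠-37.2° A.
Step 6 — Complex power: S = V·I* = 0.003324 - j0.6532 VA.
Step 7 — Real power: P = Re(S) = 0.003324 W.
Step 8 — Reactive power: Q = Im(S) = -0.6532 VAR.
Step 9 — Apparent power: |S| = 0.6532 VA.
Step 10 — Power factor: PF = P/|S| = 0.005089 (leading).

(a) P = 0.003324 W  (b) Q = -0.6532 VAR  (c) S = 0.6532 VA  (d) PF = 0.005089 (leading)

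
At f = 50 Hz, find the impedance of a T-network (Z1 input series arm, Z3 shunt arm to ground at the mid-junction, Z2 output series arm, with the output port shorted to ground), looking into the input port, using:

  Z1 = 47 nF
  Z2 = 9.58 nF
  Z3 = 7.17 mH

Step 1 — Angular frequency: ω = 2π·f = 2π·50 = 314.2 rad/s.
Step 2 — Component impedances:
  Z1: Z = 1/(jωC) = -j/(ω·C) = 0 - j6.773e+04 Ω
  Z2: Z = 1/(jωC) = -j/(ω·C) = 0 - j3.323e+05 Ω
  Z3: Z = jωL = j·314.2·0.00717 = 0 + j2.253 Ω
Step 3 — With the output port shorted to ground, the output series arm Z2 runs from the junction to ground; the shunt arm Z3 also runs from the junction to ground. They appear in parallel: Z3 || Z2 = 0 + j2.253 Ω.
Step 4 — Series with input arm Z1: Z_in = Z1 + (Z3 || Z2) = 0 - j6.772e+04 Ω = 6.772e+04∠-90.0° Ω.

Z = 0 - j6.772e+04 Ω = 6.772e+04∠-90.0° Ω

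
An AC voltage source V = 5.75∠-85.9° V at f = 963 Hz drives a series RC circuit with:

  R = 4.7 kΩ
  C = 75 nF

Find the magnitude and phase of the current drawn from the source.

Step 1 — Angular frequency: ω = 2π·f = 2π·963 = 6051 rad/s.
Step 2 — Component impedances:
  R: Z = R = 4700 Ω
  C: Z = 1/(jωC) = -j/(ω·C) = 0 - j2204 Ω
Step 3 — Series combination: Z_total = R + C = 4700 - j2204 Ω = 5191∠-25.1° Ω.
Step 4 — Source phasor: V = 5.75∠-85.9° V = 0.4111 - j5.735 V.
Step 5 — Ohm's law: I = V / Z_total = (0.4111 - j5.735) / (4700 - j2204) = 0.0005407 - j0.0009668 A.
Step 6 — Convert to polar: |I| = 0.001108 A, ∠I = -60.8°.

I = 0.001108∠-60.8° A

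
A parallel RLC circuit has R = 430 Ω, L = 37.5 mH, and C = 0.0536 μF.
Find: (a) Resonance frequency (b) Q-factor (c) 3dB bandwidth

Step 1 — Resonance: ω₀ = 1/√(LC) = 1/√(0.0375·5.36e-08) = 2.23e+04 rad/s.
Step 2 — f₀ = ω₀/(2π) = 3550 Hz.
Step 3 — Parallel Q: Q = R/(ω₀L) = 430/(2.23e+04·0.0375) = 0.5141.
Step 4 — Bandwidth: Δω = ω₀/Q = 4.339e+04 rad/s; BW = Δω/(2π) = 6905 Hz.

(a) f₀ = 3550 Hz  (b) Q = 0.5141  (c) BW = 6905 Hz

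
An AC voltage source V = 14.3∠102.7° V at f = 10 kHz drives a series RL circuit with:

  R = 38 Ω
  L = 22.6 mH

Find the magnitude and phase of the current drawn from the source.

Step 1 — Angular frequency: ω = 2π·f = 2π·1e+04 = 6.283e+04 rad/s.
Step 2 — Component impedances:
  R: Z = R = 38 Ω
  L: Z = jωL = j·6.283e+04·0.0226 = 0 + j1420 Ω
Step 3 — Series combination: Z_total = R + L = 38 + j1420 Ω = 1421∠88.5° Ω.
Step 4 — Source phasor: V = 14.3∠102.7° V = -3.144 + j13.95 V.
Step 5 — Ohm's law: I = V / Z_total = (-3.144 + j13.95) / (38 + j1420) = 0.009758 + j0.002475 A.
Step 6 — Convert to polar: |I| = 0.01007 A, ∠I = 14.2°.

I = 0.01007∠14.2° A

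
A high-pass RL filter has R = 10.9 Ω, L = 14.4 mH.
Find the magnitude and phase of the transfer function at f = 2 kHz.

Step 1 — Angular frequency: ω = 2π·2000 = 1.257e+04 rad/s.
Step 2 — Transfer function: H(jω) = jωL/(R + jωL).
Step 3 — Numerator jωL = j·181; denominator R + jωL = 10.9 + j181.
Step 4 — H = 0.9964 + j0.06002.
Step 5 — Magnitude: |H| = 0.9982 (-0.0 dB); phase: φ = 3.4°.

|H| = 0.9982 (-0.0 dB), φ = 3.4°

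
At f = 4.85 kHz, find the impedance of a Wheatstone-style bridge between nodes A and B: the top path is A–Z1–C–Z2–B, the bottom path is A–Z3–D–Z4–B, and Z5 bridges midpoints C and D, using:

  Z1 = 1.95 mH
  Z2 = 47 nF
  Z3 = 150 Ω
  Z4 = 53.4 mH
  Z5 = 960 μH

Step 1 — Angular frequency: ω = 2π·f = 2π·4850 = 3.047e+04 rad/s.
Step 2 — Component impedances:
  Z1: Z = jωL = j·3.047e+04·0.00195 = 0 + j59.42 Ω
  Z2: Z = 1/(jωC) = -j/(ω·C) = 0 - j698.2 Ω
  Z3: Z = R = 150 Ω
  Z4: Z = jωL = j·3.047e+04·0.0534 = 0 + j1627 Ω
  Z5: Z = jωL = j·3.047e+04·0.00096 = 0 + j29.25 Ω
Step 3 — Bridge requires nodal analysis (the Z5 bridge couples midpoints C and D, so the two paths cannot be reduced to a simple series/parallel combination). Setting node B to ground and injecting 1 A at node A, the 3-node admittance system at A, C, D solves to V_A = Z_AB = 7.212 - j1152 Ω = 1152∠-89.6° Ω.

Z = 7.212 - j1152 Ω = 1152∠-89.6° Ω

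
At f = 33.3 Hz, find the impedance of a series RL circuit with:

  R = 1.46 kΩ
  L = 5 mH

Step 1 — Angular frequency: ω = 2π·f = 2π·33.3 = 209.2 rad/s.
Step 2 — Component impedances:
  R: Z = R = 1460 Ω
  L: Z = jωL = j·209.2·0.005 = 0 + j1.046 Ω
Step 3 — Series combination: Z_total = R + L = 1460 + j1.046 Ω = 1460∠0.0° Ω.

Z = 1460 + j1.046 Ω = 1460∠0.0° Ω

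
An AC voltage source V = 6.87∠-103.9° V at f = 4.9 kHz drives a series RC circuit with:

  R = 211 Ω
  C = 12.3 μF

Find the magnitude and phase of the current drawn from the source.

Step 1 — Angular frequency: ω = 2π·f = 2π·4900 = 3.079e+04 rad/s.
Step 2 — Component impedances:
  R: Z = R = 211 Ω
  C: Z = 1/(jωC) = -j/(ω·C) = 0 - j2.641 Ω
Step 3 — Series combination: Z_total = R + C = 211 - j2.641 Ω = 211∠-0.7° Ω.
Step 4 — Source phasor: V = 6.87∠-103.9° V = -1.65 - j6.669 V.
Step 5 — Ohm's law: I = V / Z_total = (-1.65 - j6.669) / (211 - j2.641) = -0.007425 - j0.0317 A.
Step 6 — Convert to polar: |I| = 0.03256 A, ∠I = -103.2°.

I = 0.03256∠-103.2° A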